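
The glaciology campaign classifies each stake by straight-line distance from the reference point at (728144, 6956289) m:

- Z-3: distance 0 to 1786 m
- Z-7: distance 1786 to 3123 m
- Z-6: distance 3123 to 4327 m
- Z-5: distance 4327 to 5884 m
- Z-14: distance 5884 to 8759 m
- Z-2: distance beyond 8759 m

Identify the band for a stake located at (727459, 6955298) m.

Distance = √((727459−728144)² + (6955298−6956289)²) = √(469225.000 + 982081.000) = 1204.702 m.
0 ≤ 1204.702 < 1786 → Z-3.

Z-3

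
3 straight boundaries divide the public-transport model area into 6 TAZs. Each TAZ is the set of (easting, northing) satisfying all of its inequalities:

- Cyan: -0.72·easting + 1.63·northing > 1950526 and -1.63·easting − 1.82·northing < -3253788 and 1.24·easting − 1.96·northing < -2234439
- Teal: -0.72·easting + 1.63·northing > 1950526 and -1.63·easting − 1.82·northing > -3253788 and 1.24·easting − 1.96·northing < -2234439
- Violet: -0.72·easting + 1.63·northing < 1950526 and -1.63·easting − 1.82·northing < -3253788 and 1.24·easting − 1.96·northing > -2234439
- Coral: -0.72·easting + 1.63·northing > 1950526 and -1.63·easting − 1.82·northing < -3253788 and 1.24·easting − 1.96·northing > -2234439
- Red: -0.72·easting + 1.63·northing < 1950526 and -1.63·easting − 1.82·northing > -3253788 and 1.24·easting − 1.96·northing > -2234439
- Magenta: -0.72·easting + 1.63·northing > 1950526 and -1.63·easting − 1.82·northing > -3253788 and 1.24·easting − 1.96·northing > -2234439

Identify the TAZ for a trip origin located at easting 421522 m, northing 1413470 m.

-0.72·421522 + 1.63·1413470 = 2000460.260, which is > 1950526
-1.63·421522 − 1.82·1413470 = -3259596.260, which is < -3253788
1.24·421522 − 1.96·1413470 = -2247713.920, which is < -2234439
This sign pattern matches Cyan.

Cyan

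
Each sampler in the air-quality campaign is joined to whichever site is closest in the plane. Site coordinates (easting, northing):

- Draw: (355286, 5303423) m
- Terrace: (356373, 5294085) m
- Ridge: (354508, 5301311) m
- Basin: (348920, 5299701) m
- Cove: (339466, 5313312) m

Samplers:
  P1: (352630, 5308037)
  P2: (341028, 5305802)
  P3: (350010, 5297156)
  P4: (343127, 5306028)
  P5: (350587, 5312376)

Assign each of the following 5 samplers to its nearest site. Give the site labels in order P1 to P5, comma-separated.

P1 → Draw (d²=28343332.00)
P2 → Cove (d²=58839944.00)
P3 → Basin (d²=7665125.00)
P4 → Cove (d²=66459577.00)
P5 → Draw (d²=102236810.00)

Draw, Cove, Basin, Cove, Draw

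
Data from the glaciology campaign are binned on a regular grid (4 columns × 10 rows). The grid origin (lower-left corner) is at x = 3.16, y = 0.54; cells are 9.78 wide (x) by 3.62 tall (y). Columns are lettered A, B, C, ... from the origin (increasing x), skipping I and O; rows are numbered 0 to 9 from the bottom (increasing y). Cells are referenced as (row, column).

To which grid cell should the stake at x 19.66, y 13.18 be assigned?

Column index: ⌊(19.66 − 3.16) / 9.78⌋ = ⌊1.687⌋ = 1 → column B
Row offset from origin: ⌊(13.18 − 0.54) / 3.62⌋ = ⌊3.492⌋ = 3 → row 3

(3, B)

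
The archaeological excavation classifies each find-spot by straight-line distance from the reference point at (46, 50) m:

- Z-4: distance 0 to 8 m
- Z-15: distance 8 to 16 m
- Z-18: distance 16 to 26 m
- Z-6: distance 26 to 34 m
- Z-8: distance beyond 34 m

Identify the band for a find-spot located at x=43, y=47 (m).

Distance = √((43−46)² + (47−50)²) = √(9.000 + 9.000) = 4.243 m.
0 ≤ 4.243 < 8 → Z-4.

Z-4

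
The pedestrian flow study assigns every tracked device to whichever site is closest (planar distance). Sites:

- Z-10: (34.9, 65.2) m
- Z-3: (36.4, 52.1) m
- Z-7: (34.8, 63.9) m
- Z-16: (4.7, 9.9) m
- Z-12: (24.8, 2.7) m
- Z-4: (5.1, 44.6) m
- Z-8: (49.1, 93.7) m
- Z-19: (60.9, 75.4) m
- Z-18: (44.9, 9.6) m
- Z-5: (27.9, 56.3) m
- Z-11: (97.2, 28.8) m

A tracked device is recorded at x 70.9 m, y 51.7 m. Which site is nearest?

Z-19

Squared distances to each site:
Z-10: 1478.250; Z-3: 1190.410; Z-7: 1452.050; Z-16: 6129.680; Z-12: 4526.210; Z-4: 4380.050; Z-8: 2239.240; Z-19: 661.690; Z-18: 2448.410; Z-5: 1870.160; Z-11: 1216.100.
Minimum at Z-19.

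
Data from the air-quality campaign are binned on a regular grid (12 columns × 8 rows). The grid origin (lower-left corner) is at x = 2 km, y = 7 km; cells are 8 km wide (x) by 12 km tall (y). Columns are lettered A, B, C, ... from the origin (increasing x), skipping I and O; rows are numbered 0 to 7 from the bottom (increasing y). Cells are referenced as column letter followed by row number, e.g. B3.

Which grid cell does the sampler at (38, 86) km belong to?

Column index: ⌊(38 − 2) / 8⌋ = ⌊4.500⌋ = 4 → column E
Row offset from origin: ⌊(86 − 7) / 12⌋ = ⌊6.583⌋ = 6 → row 6

E6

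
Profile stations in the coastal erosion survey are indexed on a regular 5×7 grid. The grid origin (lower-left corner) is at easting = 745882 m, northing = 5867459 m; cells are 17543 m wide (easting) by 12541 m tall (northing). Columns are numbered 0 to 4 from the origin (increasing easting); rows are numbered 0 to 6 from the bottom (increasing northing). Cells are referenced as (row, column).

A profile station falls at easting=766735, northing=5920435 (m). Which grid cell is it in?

(4, 1)

Column index: ⌊(766735 − 745882) / 17543⌋ = ⌊1.189⌋ = 1
Row offset from origin: ⌊(5920435 − 5867459) / 12541⌋ = ⌊4.224⌋ = 4 → row 4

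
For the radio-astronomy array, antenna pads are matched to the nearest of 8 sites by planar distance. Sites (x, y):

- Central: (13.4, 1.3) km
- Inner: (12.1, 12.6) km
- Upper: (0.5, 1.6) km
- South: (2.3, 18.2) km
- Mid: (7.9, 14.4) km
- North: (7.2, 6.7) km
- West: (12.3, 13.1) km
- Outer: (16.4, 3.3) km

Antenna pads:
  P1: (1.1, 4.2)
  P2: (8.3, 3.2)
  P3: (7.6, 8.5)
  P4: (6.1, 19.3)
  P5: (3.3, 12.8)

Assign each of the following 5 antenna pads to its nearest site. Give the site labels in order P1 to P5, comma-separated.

P1 → Upper (d²=7.12)
P2 → North (d²=13.46)
P3 → North (d²=3.40)
P4 → South (d²=15.65)
P5 → Mid (d²=23.72)

Upper, North, North, South, Mid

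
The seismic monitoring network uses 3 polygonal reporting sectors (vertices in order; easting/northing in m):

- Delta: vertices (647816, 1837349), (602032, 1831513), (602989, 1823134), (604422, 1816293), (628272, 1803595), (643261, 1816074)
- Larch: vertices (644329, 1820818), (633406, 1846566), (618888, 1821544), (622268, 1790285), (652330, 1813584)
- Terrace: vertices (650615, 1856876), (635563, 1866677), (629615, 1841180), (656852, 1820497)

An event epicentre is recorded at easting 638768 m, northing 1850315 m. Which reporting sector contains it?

Cast a ray rightward from (638768, 1850315). For each polygon, the edges (by vertex number in listed order) whose endpoints lie on opposite sides of northing = 1850315, where each meets that height, and whether that is right or left of the point:
Delta: no edge straddles that height → 0 crossings.
Larch: no edge straddles that height → 0 crossings.
Terrace: 2–3 at easting≈631746.0 (left), 4–1 at easting≈651739.9 (right) → 1 crossing.
Only Terrace has an odd count, so the point is inside Terrace.

Terrace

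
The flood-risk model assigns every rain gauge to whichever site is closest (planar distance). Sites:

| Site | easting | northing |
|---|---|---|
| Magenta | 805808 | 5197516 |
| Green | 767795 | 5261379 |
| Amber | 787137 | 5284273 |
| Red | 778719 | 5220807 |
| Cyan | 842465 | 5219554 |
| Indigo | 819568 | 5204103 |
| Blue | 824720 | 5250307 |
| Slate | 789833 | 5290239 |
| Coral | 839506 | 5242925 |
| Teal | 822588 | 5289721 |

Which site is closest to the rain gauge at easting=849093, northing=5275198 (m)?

Squared distances to each site:
Magenta: 7908084349.000; Green: 6800329565.000; Amber: 3920901561.000; Red: 7910880757.000; Cyan: 3140185120.000; Indigo: 5926224650.000; Blue: 1213605010.000; Slate: 3737979281.000; Coral: 1133457098.000; Teal: 913432554.000.
Minimum at Teal.

Teal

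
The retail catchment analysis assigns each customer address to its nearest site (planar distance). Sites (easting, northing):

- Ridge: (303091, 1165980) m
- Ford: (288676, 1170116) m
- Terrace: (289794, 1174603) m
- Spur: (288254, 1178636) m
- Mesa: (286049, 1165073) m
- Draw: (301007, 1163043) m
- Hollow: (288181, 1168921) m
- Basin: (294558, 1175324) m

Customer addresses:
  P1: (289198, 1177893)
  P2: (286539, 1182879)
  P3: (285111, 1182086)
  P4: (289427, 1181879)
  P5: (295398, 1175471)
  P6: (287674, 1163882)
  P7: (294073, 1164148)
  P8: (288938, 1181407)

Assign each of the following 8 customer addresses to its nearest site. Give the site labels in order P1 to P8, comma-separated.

Spur, Spur, Spur, Spur, Basin, Mesa, Draw, Spur

P1 → Spur (d²=1443185.00)
P2 → Spur (d²=20944274.00)
P3 → Spur (d²=21780949.00)
P4 → Spur (d²=11892978.00)
P5 → Basin (d²=727209.00)
P6 → Mesa (d²=4059106.00)
P7 → Draw (d²=49301381.00)
P8 → Spur (d²=8146297.00)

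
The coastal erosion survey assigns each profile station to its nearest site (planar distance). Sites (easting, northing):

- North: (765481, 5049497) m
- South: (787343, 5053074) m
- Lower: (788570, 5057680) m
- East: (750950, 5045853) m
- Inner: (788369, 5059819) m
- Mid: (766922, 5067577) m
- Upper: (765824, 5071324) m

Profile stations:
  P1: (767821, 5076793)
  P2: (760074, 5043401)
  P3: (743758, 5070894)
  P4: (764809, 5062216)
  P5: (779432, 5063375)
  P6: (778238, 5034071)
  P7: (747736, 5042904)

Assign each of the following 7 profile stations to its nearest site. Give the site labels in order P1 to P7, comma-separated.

P1 → Upper (d²=33897970.00)
P2 → North (d²=66396865.00)
P3 → Upper (d²=487093256.00)
P4 → Mid (d²=33205090.00)
P5 → Inner (d²=92515105.00)
P6 → North (d²=400702525.00)
P7 → East (d²=19026397.00)

Upper, North, Upper, Mid, Inner, North, East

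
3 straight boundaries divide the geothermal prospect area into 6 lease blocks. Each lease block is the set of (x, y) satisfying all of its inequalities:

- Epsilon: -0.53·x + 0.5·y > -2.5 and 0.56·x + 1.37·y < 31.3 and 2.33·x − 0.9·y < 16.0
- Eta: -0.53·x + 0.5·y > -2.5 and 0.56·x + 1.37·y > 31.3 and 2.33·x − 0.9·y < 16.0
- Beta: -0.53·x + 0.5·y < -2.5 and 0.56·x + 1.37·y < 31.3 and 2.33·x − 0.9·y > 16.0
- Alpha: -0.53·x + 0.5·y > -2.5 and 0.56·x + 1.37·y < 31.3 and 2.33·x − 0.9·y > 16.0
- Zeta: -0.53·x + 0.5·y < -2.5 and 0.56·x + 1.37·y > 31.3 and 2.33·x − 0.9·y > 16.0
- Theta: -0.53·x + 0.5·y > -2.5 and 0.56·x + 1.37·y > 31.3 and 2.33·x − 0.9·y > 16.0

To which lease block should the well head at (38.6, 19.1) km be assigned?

-0.53·38.6 + 0.5·19.1 = -10.908, which is < -2.5
0.56·38.6 + 1.37·19.1 = 47.783, which is > 31.3
2.33·38.6 − 0.9·19.1 = 72.748, which is > 16.0
This sign pattern matches Zeta.

Zeta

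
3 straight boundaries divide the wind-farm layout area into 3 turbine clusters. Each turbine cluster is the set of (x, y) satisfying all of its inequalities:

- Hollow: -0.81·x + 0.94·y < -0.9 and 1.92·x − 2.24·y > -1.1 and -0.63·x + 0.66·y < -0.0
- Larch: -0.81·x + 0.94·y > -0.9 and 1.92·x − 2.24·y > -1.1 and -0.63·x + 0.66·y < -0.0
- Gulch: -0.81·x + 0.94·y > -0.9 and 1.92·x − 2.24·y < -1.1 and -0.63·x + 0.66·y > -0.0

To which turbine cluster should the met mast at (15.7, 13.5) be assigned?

Larch

-0.81·15.7 + 0.94·13.5 = -0.027, which is > -0.9
1.92·15.7 − 2.24·13.5 = -0.096, which is > -1.1
-0.63·15.7 + 0.66·13.5 = -0.981, which is < -0.0
This sign pattern matches Larch.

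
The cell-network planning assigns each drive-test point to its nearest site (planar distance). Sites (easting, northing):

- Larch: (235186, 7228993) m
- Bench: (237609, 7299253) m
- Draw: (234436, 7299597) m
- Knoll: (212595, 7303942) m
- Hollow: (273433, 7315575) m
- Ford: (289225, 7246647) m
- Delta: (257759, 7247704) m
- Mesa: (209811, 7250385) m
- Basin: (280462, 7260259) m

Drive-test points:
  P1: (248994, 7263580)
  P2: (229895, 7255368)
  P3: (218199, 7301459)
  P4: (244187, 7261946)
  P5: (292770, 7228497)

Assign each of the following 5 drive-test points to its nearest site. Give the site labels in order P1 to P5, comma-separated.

P1 → Delta (d²=328872601.00)
P2 → Mesa (d²=428197345.00)
P3 → Knoll (d²=37570105.00)
P4 → Delta (d²=387033748.00)
P5 → Ford (d²=341989525.00)

Delta, Mesa, Knoll, Delta, Ford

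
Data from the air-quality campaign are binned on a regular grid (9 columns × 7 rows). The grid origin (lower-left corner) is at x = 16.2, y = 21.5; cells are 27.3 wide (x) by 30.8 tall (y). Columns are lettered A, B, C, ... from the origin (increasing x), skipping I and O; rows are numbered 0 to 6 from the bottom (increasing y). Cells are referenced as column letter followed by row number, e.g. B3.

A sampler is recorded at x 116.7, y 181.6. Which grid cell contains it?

D5

Column index: ⌊(116.7 − 16.2) / 27.3⌋ = ⌊3.681⌋ = 3 → column D
Row offset from origin: ⌊(181.6 − 21.5) / 30.8⌋ = ⌊5.198⌋ = 5 → row 5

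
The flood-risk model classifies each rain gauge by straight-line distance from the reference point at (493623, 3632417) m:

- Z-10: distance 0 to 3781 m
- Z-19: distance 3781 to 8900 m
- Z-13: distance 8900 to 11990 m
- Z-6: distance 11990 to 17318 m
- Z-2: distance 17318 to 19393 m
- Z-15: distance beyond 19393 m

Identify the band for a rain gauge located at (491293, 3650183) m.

Distance = √((491293−493623)² + (3650183−3632417)²) = √(5428900.000 + 315630756.000) = 17918.138 m.
17318 ≤ 17918.138 < 19393 → Z-2.

Z-2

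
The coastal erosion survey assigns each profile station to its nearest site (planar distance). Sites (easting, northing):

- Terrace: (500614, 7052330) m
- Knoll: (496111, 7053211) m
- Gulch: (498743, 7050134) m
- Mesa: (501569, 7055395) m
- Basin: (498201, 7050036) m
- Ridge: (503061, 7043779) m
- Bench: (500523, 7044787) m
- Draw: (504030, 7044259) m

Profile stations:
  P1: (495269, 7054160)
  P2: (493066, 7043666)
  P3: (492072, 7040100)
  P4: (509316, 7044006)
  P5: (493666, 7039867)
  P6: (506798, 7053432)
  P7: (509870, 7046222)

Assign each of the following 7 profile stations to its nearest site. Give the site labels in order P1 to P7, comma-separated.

Knoll, Bench, Bench, Draw, Bench, Mesa, Draw

P1 → Knoll (d²=1609565.00)
P2 → Bench (d²=56863490.00)
P3 → Bench (d²=93387370.00)
P4 → Draw (d²=28005805.00)
P5 → Bench (d²=71224849.00)
P6 → Mesa (d²=31195810.00)
P7 → Draw (d²=37958969.00)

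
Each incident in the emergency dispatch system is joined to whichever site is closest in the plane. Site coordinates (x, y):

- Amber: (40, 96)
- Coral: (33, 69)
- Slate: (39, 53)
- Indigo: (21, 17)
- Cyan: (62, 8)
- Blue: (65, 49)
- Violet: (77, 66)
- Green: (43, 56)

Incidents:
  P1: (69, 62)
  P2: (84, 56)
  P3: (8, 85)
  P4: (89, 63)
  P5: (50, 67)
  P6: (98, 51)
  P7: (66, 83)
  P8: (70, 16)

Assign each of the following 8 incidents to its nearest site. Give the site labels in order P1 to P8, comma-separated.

P1 → Violet (d²=80.00)
P2 → Violet (d²=149.00)
P3 → Coral (d²=881.00)
P4 → Violet (d²=153.00)
P5 → Green (d²=170.00)
P6 → Violet (d²=666.00)
P7 → Violet (d²=410.00)
P8 → Cyan (d²=128.00)

Violet, Violet, Coral, Violet, Green, Violet, Violet, Cyan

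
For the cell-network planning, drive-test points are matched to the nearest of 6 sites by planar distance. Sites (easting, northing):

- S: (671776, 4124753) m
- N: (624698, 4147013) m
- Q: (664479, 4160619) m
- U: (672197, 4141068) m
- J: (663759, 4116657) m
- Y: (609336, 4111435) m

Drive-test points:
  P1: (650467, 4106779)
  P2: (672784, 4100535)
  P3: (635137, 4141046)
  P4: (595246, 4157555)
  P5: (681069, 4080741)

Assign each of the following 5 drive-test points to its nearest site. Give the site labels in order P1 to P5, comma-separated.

J, J, N, N, J

P1 → J (d²=274252148.00)
P2 → J (d²=341369509.00)
P3 → N (d²=144577810.00)
P4 → N (d²=978554068.00)
P5 → J (d²=1589595156.00)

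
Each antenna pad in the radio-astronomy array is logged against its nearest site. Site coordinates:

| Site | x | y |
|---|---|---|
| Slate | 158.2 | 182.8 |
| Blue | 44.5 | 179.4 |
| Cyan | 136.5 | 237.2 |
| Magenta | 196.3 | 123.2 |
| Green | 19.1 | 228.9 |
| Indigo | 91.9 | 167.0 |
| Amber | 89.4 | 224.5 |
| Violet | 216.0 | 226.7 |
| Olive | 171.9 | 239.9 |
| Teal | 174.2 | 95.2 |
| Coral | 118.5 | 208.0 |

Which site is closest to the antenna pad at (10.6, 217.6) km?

Green

Squared distances to each site:
Slate: 22996.800; Blue: 2608.450; Cyan: 16234.970; Magenta: 43395.850; Green: 199.940; Indigo: 9170.050; Amber: 6257.050; Violet: 42271.970; Olive: 26514.980; Teal: 41746.720; Coral: 11734.570.
Minimum at Green.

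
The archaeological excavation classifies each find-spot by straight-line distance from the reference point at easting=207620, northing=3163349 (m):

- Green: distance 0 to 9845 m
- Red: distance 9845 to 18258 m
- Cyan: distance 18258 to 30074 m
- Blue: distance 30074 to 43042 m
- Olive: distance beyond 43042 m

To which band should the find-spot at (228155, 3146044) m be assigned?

Cyan

Distance = √((228155−207620)² + (3146044−3163349)²) = √(421686225.000 + 299463025.000) = 26854.222 m.
18258 ≤ 26854.222 < 30074 → Cyan.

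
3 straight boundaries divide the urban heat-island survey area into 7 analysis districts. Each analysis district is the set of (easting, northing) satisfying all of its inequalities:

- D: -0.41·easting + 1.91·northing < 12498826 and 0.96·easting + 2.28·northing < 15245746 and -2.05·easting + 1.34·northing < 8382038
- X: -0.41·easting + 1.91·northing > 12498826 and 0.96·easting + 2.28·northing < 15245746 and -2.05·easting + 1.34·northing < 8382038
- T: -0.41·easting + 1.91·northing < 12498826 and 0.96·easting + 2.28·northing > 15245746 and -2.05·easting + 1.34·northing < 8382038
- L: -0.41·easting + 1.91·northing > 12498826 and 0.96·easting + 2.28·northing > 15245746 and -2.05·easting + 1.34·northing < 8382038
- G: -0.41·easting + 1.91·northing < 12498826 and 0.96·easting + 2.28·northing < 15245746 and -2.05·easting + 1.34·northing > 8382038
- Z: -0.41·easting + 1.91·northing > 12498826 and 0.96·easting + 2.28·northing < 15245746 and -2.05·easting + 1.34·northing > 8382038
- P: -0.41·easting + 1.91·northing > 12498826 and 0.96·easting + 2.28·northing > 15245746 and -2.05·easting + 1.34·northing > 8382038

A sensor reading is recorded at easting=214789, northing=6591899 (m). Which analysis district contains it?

Z

-0.41·214789 + 1.91·6591899 = 12502463.600, which is > 12498826
0.96·214789 + 2.28·6591899 = 15235727.160, which is < 15245746
-2.05·214789 + 1.34·6591899 = 8392827.210, which is > 8382038
This sign pattern matches Z.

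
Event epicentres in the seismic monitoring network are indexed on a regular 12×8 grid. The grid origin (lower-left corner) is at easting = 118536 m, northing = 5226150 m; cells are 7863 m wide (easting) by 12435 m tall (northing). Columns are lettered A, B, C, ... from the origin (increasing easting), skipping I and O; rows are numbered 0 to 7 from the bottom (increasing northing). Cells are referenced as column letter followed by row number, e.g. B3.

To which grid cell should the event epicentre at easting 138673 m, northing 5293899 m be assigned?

Column index: ⌊(138673 − 118536) / 7863⌋ = ⌊2.561⌋ = 2 → column C
Row offset from origin: ⌊(5293899 − 5226150) / 12435⌋ = ⌊5.448⌋ = 5 → row 5

C5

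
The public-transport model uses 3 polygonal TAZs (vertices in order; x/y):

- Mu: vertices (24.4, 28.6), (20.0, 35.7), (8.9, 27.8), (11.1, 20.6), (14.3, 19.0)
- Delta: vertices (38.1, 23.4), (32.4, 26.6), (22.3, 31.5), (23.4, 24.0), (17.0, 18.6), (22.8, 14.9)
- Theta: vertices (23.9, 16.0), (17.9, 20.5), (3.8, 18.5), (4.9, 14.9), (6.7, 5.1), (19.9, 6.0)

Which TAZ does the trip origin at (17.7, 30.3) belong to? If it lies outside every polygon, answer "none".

Mu

Cast a ray rightward from (17.7, 30.3). For each polygon, the edges (by vertex number in listed order) whose endpoints lie on opposite sides of y = 30.3, where each meets that height, and whether that is right or left of the point:
Mu: 1–2 at x≈23.35 (right), 2–3 at x≈12.41 (left) → 1 crossing.
Delta: 2–3 at x≈24.77 (right), 3–4 at x≈22.48 (right) → 2 crossings.
Theta: no edge straddles that height → 0 crossings.
Only Mu has an odd count, so the point is inside Mu.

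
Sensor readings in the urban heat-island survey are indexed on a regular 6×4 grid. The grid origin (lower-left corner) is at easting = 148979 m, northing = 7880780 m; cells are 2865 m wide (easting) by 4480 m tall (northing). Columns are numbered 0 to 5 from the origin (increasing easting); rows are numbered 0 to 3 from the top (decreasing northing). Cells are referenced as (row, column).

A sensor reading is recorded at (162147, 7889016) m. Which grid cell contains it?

Column index: ⌊(162147 − 148979) / 2865⌋ = ⌊4.596⌋ = 4
Row offset from origin: ⌊(7889016 − 7880780) / 4480⌋ = ⌊1.838⌋ = 1 → row 2 (counted from top)

(2, 4)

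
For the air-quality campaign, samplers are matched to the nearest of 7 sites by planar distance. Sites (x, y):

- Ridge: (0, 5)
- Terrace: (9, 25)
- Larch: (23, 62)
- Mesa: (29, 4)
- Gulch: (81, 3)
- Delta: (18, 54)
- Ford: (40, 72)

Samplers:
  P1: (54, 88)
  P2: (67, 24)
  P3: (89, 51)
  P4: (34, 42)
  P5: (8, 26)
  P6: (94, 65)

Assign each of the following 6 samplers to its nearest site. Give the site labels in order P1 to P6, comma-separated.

Ford, Gulch, Gulch, Delta, Terrace, Ford

P1 → Ford (d²=452.00)
P2 → Gulch (d²=637.00)
P3 → Gulch (d²=2368.00)
P4 → Delta (d²=400.00)
P5 → Terrace (d²=2.00)
P6 → Ford (d²=2965.00)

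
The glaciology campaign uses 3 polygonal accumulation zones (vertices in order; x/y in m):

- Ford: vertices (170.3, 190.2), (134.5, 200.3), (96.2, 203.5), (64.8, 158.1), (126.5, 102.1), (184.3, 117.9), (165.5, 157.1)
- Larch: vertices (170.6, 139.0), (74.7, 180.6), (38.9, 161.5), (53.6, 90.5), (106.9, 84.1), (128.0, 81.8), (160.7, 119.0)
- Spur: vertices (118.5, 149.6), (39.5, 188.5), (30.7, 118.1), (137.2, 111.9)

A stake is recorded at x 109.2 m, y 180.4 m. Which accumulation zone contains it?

Cast a ray rightward from (109.2, 180.4). For each polygon, the edges (by vertex number in listed order) whose endpoints lie on opposite sides of y = 180.4, where each meets that height, and whether that is right or left of the point:
Ford: 3–4 at x≈80.22 (left), 7–1 at x≈168.88 (right) → 1 crossing.
Larch: 1–2 at x≈75.16 (left), 2–3 at x≈74.33 (left) → 0 crossings.
Spur: 1–2 at x≈55.95 (left), 2–3 at x≈38.49 (left) → 0 crossings.
Only Ford has an odd count, so the point is inside Ford.

Ford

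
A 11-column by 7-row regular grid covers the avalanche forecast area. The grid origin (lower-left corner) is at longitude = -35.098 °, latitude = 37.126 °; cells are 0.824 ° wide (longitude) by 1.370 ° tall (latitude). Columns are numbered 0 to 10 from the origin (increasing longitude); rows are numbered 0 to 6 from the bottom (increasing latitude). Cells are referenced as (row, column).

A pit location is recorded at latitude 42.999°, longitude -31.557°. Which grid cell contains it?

(4, 4)

Column index: ⌊(-31.557 − -35.098) / 0.824⌋ = ⌊4.297⌋ = 4
Row offset from origin: ⌊(42.999 − 37.126) / 1.370⌋ = ⌊4.287⌋ = 4 → row 4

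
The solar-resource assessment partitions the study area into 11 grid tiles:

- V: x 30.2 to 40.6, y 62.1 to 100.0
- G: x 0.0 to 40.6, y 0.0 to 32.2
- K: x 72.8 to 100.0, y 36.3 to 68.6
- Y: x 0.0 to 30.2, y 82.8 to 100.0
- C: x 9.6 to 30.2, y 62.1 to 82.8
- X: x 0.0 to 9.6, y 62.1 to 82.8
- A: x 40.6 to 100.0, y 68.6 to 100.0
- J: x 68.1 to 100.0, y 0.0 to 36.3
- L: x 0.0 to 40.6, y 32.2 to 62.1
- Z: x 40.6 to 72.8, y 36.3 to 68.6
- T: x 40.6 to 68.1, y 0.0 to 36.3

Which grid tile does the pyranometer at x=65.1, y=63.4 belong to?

Z

The point has x = 65.1 and y = 63.4.
Only Z satisfies 40.6 ≤ x ≤ 72.8 and 36.3 ≤ y ≤ 68.6.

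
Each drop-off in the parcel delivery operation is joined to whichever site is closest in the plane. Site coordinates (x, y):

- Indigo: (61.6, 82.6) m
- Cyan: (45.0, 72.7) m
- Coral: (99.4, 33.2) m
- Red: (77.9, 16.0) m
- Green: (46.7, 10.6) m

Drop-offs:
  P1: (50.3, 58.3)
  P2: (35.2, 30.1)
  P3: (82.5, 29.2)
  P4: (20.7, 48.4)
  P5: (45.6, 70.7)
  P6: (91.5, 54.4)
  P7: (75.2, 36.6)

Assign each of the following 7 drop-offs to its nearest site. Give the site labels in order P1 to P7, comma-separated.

P1 → Cyan (d²=235.45)
P2 → Green (d²=512.50)
P3 → Red (d²=195.40)
P4 → Cyan (d²=1180.98)
P5 → Cyan (d²=4.36)
P6 → Coral (d²=511.85)
P7 → Red (d²=431.65)

Cyan, Green, Red, Cyan, Cyan, Coral, Red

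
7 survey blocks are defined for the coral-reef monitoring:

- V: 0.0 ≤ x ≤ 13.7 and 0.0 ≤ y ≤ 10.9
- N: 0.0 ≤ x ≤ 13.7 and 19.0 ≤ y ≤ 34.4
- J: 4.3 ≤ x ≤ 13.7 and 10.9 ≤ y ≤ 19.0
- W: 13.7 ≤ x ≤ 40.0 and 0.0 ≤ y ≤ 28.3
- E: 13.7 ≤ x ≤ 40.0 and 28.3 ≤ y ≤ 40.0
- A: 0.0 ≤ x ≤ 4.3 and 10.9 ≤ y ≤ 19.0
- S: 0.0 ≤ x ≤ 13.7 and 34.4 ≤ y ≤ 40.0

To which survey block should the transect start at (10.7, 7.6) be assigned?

V

The point has x = 10.7 and y = 7.6.
Only V satisfies 0.0 ≤ x ≤ 13.7 and 0.0 ≤ y ≤ 10.9.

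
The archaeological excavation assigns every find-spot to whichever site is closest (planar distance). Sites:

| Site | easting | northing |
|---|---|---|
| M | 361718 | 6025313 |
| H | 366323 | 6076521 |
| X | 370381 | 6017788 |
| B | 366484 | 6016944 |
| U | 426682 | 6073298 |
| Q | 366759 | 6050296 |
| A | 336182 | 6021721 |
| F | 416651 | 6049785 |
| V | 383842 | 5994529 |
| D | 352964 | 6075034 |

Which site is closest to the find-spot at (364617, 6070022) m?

Squared distances to each site:
M: 2007298882.000; H: 45147437.000; X: 2761614452.000; B: 2820759773.000; U: 3862796401.000; Q: 393703240.000; A: 3141535826.000; F: 3117073325.000; V: 6068793674.000; D: 160912553.000.
Minimum at H.

H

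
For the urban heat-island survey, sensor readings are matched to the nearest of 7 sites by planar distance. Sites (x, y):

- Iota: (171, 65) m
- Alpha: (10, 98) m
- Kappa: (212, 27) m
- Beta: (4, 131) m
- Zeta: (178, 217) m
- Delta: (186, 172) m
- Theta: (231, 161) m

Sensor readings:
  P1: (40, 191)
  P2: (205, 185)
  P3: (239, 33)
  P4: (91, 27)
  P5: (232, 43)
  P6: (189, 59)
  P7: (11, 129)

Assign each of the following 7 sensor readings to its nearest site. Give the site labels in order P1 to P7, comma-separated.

P1 → Beta (d²=4896.00)
P2 → Delta (d²=530.00)
P3 → Kappa (d²=765.00)
P4 → Iota (d²=7844.00)
P5 → Kappa (d²=656.00)
P6 → Iota (d²=360.00)
P7 → Beta (d²=53.00)

Beta, Delta, Kappa, Iota, Kappa, Iota, Beta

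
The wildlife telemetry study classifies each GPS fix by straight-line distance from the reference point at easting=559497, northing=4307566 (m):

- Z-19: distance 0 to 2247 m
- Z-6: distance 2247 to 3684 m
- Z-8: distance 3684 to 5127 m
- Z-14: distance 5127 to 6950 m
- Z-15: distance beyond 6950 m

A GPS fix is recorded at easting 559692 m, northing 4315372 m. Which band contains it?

Distance = √((559692−559497)² + (4315372−4307566)²) = √(38025.000 + 60933636.000) = 7808.435 m.
6950 ≤ 7808.435 < ∞ → Z-15.

Z-15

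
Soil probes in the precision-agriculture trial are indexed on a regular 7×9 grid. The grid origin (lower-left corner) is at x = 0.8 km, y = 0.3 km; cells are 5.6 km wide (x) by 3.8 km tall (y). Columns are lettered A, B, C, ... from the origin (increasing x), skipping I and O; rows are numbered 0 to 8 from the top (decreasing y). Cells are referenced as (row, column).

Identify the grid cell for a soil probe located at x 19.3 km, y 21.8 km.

Column index: ⌊(19.3 − 0.8) / 5.6⌋ = ⌊3.304⌋ = 3 → column D
Row offset from origin: ⌊(21.8 − 0.3) / 3.8⌋ = ⌊5.658⌋ = 5 → row 3 (counted from top)

(3, D)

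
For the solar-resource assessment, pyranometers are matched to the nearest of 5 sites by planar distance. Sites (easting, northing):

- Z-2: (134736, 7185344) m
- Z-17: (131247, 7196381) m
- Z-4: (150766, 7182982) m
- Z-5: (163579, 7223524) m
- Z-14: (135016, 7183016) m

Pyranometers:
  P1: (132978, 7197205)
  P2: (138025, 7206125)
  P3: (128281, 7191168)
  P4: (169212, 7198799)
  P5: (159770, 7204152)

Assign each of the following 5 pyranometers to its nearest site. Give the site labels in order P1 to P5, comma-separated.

P1 → Z-17 (d²=3675337.00)
P2 → Z-17 (d²=140886820.00)
P3 → Z-17 (d²=35972525.00)
P4 → Z-4 (d²=590432405.00)
P5 → Z-5 (d²=389782865.00)

Z-17, Z-17, Z-17, Z-4, Z-5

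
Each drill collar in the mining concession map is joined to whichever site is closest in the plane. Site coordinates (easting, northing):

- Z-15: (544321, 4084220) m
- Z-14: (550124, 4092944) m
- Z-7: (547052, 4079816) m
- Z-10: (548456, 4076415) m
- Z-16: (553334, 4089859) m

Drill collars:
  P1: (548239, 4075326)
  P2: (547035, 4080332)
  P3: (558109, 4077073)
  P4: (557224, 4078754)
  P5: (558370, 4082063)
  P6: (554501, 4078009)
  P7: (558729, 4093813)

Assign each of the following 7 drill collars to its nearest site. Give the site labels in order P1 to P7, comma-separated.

P1 → Z-10 (d²=1233010.00)
P2 → Z-7 (d²=266545.00)
P3 → Z-10 (d²=93613373.00)
P4 → Z-10 (d²=82348745.00)
P5 → Z-16 (d²=86138912.00)
P6 → Z-10 (d²=39082861.00)
P7 → Z-16 (d²=44740141.00)

Z-10, Z-7, Z-10, Z-10, Z-16, Z-10, Z-16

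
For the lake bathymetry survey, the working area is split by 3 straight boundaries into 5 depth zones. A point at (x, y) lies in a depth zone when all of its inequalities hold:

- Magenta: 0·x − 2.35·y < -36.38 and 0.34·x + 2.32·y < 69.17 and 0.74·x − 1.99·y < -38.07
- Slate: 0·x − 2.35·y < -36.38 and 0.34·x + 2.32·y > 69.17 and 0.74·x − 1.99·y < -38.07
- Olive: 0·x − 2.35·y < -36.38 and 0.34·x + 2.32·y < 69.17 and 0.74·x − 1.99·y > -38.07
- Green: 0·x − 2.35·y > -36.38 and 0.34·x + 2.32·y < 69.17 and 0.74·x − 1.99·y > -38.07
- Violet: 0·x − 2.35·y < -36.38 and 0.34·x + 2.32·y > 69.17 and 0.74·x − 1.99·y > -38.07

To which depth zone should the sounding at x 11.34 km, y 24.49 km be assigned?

0·11.34 − 2.35·24.49 = -57.551, which is < -36.38
0.34·11.34 + 2.32·24.49 = 60.672, which is < 69.17
0.74·11.34 − 1.99·24.49 = -40.343, which is < -38.07
This sign pattern matches Magenta.

Magenta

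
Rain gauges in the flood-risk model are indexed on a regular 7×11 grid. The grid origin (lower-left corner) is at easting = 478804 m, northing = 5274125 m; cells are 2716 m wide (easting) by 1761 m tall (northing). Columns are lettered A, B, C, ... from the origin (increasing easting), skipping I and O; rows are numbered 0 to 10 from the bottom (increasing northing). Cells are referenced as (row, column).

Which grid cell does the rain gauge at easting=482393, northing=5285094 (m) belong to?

(6, B)

Column index: ⌊(482393 − 478804) / 2716⌋ = ⌊1.321⌋ = 1 → column B
Row offset from origin: ⌊(5285094 − 5274125) / 1761⌋ = ⌊6.229⌋ = 6 → row 6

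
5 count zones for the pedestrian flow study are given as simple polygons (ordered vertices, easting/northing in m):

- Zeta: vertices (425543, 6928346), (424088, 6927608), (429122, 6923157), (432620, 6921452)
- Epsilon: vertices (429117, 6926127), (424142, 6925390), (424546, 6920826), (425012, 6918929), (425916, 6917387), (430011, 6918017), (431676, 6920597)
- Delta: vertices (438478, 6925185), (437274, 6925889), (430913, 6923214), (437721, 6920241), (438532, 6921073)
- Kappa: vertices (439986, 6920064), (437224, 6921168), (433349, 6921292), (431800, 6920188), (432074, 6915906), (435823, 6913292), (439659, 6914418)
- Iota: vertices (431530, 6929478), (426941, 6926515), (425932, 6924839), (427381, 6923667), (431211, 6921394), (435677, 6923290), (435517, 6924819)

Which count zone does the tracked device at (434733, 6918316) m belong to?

Kappa

Cast a ray rightward from (434733, 6918316). For each polygon, the edges (by vertex number in listed order) whose endpoints lie on opposite sides of northing = 6918316, where each meets that height, and whether that is right or left of the point:
Zeta: no edge straddles that height → 0 crossings.
Epsilon: 4–5 at easting≈425371.4 (left), 6–7 at easting≈430204.0 (left) → 0 crossings.
Delta: no edge straddles that height → 0 crossings.
Kappa: 4–5 at easting≈431919.8 (left), 7–1 at easting≈439884.8 (right) → 1 crossing.
Iota: no edge straddles that height → 0 crossings.
Only Kappa has an odd count, so the point is inside Kappa.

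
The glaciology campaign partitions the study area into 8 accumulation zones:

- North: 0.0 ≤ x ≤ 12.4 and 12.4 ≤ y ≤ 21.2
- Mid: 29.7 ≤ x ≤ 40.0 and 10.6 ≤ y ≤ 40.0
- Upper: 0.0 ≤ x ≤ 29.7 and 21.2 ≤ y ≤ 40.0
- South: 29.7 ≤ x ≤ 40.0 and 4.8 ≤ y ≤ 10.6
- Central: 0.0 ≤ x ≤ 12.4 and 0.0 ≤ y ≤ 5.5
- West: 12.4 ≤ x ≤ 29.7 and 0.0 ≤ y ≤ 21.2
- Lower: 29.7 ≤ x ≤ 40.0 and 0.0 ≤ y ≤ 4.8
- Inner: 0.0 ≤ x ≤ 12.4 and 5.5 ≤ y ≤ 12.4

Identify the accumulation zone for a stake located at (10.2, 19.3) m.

North

The point has x = 10.2 and y = 19.3.
Only North satisfies 0.0 ≤ x ≤ 12.4 and 12.4 ≤ y ≤ 21.2.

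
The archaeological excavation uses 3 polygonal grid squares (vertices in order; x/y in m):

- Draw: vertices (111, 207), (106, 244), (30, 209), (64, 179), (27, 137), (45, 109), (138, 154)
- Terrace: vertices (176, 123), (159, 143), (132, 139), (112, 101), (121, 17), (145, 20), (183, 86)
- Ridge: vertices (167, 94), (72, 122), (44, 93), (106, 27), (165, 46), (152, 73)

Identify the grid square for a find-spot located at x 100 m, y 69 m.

Cast a ray rightward from (100, 69). For each polygon, the edges (by vertex number in listed order) whose endpoints lie on opposite sides of y = 69, where each meets that height, and whether that is right or left of the point:
Draw: no edge straddles that height → 0 crossings.
Terrace: 4–5 at x≈115.4 (right), 6–7 at x≈173.2 (right) → 2 crossings.
Ridge: 3–4 at x≈66.5 (left), 5–6 at x≈153.9 (right) → 1 crossing.
Only Ridge has an odd count, so the point is inside Ridge.

Ridge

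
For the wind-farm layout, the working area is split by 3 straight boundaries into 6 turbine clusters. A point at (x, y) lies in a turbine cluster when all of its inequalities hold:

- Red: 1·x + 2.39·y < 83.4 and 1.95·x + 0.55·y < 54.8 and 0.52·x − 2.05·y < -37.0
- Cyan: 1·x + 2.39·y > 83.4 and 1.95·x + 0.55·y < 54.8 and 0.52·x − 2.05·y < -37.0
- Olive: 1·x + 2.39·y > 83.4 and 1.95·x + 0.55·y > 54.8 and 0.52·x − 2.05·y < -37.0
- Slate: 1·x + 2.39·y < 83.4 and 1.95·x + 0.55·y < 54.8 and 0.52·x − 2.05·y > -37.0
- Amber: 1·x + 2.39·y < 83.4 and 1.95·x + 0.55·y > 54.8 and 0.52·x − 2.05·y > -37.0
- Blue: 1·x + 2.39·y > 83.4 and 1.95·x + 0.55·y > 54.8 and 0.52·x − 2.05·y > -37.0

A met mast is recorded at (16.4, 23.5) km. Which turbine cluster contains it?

Red

1·16.4 + 2.39·23.5 = 72.565, which is < 83.4
1.95·16.4 + 0.55·23.5 = 44.905, which is < 54.8
0.52·16.4 − 2.05·23.5 = -39.647, which is < -37.0
This sign pattern matches Red.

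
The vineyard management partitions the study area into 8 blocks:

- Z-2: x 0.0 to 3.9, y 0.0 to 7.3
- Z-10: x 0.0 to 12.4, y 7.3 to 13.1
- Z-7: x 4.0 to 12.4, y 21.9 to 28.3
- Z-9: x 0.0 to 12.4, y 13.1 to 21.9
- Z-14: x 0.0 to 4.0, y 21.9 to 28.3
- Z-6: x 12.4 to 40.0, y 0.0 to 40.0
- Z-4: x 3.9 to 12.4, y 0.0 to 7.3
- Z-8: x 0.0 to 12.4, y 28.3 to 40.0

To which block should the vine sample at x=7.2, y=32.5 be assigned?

Z-8

The point has x = 7.2 and y = 32.5.
Only Z-8 satisfies 0.0 ≤ x ≤ 12.4 and 28.3 ≤ y ≤ 40.0.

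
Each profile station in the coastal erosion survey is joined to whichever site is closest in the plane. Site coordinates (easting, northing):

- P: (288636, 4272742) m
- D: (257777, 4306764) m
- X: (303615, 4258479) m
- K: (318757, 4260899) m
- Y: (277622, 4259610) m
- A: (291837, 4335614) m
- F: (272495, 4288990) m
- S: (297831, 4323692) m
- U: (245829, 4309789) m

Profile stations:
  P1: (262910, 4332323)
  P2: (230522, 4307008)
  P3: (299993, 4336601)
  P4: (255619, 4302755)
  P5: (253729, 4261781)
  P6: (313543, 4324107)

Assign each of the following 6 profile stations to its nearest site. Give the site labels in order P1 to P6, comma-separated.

P1 → D (d²=679610170.00)
P2 → U (d²=242038210.00)
P3 → A (d²=67494505.00)
P4 → D (d²=20729045.00)
P5 → Y (d²=575588690.00)
P6 → S (d²=247039169.00)

D, U, A, D, Y, S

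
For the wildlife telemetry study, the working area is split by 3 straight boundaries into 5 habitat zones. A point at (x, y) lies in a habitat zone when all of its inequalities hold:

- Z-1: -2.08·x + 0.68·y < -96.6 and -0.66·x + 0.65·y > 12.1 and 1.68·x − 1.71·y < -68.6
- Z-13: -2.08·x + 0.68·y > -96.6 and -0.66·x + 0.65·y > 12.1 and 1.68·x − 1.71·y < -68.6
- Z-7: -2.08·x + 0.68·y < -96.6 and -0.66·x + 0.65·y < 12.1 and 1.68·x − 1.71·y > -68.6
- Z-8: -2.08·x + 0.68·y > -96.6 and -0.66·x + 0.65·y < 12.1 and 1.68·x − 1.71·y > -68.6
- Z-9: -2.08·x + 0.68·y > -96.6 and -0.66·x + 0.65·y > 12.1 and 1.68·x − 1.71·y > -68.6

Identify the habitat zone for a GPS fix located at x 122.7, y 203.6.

-2.08·122.7 + 0.68·203.6 = -116.768, which is < -96.6
-0.66·122.7 + 0.65·203.6 = 51.358, which is > 12.1
1.68·122.7 − 1.71·203.6 = -142.020, which is < -68.6
This sign pattern matches Z-1.

Z-1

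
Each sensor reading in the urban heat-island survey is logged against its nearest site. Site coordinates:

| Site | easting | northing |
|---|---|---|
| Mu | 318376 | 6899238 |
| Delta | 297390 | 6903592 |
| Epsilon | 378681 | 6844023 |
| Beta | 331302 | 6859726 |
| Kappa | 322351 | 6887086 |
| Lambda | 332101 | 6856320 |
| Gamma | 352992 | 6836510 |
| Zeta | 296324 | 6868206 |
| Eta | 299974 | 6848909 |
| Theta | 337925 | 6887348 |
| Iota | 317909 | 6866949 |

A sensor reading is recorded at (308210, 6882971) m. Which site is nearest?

Squared distances to each site:
Mu: 367962845.000; Delta: 542298041.000; Epsilon: 6483108545.000; Beta: 1073570489.000; Kappa: 216901106.000; Lambda: 1281055682.000; Gamma: 4164052045.000; Zeta: 359282221.000; Eta: 1228051540.000; Theta: 902139354.000; Iota: 350775085.000.
Minimum at Kappa.

Kappa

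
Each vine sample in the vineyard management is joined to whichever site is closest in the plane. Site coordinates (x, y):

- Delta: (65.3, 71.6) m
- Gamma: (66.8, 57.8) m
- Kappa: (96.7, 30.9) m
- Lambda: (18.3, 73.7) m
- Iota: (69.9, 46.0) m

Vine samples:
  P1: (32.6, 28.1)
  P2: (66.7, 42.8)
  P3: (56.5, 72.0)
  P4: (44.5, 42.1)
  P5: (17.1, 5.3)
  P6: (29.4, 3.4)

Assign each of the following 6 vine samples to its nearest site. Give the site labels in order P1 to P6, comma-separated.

Iota, Iota, Delta, Iota, Iota, Iota

P1 → Iota (d²=1711.70)
P2 → Iota (d²=20.48)
P3 → Delta (d²=77.60)
P4 → Iota (d²=660.37)
P5 → Iota (d²=4444.33)
P6 → Iota (d²=3455.01)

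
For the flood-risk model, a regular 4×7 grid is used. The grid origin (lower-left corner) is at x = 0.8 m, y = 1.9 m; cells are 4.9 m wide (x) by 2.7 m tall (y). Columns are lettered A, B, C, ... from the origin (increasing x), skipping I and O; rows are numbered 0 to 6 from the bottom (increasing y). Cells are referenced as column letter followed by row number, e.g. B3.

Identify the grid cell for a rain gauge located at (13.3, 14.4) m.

Column index: ⌊(13.3 − 0.8) / 4.9⌋ = ⌊2.551⌋ = 2 → column C
Row offset from origin: ⌊(14.4 − 1.9) / 2.7⌋ = ⌊4.630⌋ = 4 → row 4

C4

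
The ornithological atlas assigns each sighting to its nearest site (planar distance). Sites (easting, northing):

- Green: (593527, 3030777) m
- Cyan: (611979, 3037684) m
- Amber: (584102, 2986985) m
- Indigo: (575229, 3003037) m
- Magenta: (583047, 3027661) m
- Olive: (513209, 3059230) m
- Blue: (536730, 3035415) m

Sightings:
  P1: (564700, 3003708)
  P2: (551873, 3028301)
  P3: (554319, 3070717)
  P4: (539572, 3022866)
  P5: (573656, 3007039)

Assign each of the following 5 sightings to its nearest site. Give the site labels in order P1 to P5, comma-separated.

Indigo, Blue, Blue, Blue, Indigo

P1 → Indigo (d²=111310082.00)
P2 → Blue (d²=279919445.00)
P3 → Blue (d²=1555604125.00)
P4 → Blue (d²=165554365.00)
P5 → Indigo (d²=18490333.00)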